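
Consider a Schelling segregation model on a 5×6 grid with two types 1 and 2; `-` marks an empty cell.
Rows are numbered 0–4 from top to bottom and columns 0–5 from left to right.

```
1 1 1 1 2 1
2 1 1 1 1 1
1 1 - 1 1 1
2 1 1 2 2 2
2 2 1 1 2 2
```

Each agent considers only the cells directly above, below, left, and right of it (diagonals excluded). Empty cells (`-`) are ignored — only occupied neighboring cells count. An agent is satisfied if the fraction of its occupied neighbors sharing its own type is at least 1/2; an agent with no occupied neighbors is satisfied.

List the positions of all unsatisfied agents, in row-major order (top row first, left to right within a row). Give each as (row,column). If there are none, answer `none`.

(0,4), (1,0), (2,0), (3,0), (3,3), (4,1), (4,3)

(0,0)1 1/2 satisfied
(0,1)1 3/3 satisfied
(0,2)1 3/3 satisfied
(0,3)1 2/3 satisfied
(0,4)2 0/3 not
(0,5)1 1/2 satisfied
(1,0)2 0/3 not
(1,1)1 3/4 satisfied
(1,2)1 3/3 satisfied
(1,3)1 4/4 satisfied
(1,4)1 3/4 satisfied
(1,5)1 3/3 satisfied
(2,0)1 1/3 not
(2,1)1 3/3 satisfied
(2,3)1 2/3 satisfied
(2,4)1 3/4 satisfied
(2,5)1 2/3 satisfied
(3,0)2 1/3 not
(3,1)1 2/4 satisfied
(3,2)1 2/3 satisfied
(3,3)2 1/4 not
(3,4)2 3/4 satisfied
(3,5)2 2/3 satisfied
(4,0)2 2/2 satisfied
(4,1)2 1/3 not
(4,2)1 2/3 satisfied
(4,3)1 1/3 not
(4,4)2 2/3 satisfied
(4,5)2 2/2 satisfied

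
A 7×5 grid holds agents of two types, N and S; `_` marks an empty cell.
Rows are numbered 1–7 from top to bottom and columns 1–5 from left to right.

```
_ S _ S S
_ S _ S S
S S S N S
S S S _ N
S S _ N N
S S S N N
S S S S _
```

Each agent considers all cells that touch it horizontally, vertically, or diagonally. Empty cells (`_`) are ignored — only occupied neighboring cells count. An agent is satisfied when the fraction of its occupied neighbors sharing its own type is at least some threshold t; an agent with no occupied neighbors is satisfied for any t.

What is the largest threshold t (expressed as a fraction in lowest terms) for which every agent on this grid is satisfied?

1/6

(1,2)S 1/1
(1,4)S 3/3
(1,5)S 3/3
(2,2)S 4/4
(2,4)S 5/6
(2,5)S 4/5
(3,1)S 4/4
(3,2)S 6/6
(3,3)S 5/6
(3,4)N 1/6
(3,5)S 2/4
(4,1)S 5/5
(4,2)S 7/7
(4,3)S 4/6
(4,5)N 3/4
(5,1)S 5/5
(5,2)S 7/7
(5,4)N 4/6
(5,5)N 4/4
(6,1)S 5/5
(6,2)S 7/7
(6,3)S 5/7
(6,4)N 3/6
(6,5)N 3/4
(7,1)S 3/3
(7,2)S 5/5
(7,3)S 4/5
(7,4)S 2/4
The smallest same-type fraction is 1/6 at (3,4), which reduces to 1/6. Any threshold above that leaves this agent unsatisfied.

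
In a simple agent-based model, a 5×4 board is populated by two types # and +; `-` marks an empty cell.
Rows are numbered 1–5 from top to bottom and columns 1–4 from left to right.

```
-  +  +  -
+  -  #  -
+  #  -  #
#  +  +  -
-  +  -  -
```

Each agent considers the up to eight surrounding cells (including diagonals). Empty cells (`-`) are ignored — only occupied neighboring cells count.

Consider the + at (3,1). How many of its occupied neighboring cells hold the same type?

Occupied neighbors of (3,1): (2,1)=+, (3,2)=#, (4,1)=#, (4,2)=+.
Same type (+): 2 of 4.

2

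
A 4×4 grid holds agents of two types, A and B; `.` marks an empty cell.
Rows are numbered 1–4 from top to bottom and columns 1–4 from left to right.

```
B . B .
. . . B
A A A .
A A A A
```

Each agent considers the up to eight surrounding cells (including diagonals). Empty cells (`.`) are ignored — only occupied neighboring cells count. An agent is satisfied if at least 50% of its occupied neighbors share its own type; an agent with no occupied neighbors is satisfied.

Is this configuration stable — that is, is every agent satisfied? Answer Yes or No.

Yes

(1,1)B 0/0 ✓
(1,3)B 1/1 ✓
(2,4)B 1/2 ✓
(3,1)A 3/3 ✓
(3,2)A 5/5 ✓
(3,3)A 4/5 ✓
(4,1)A 3/3 ✓
(4,2)A 5/5 ✓
(4,3)A 4/4 ✓
(4,4)A 2/2 ✓
All meet the threshold, so the configuration is stable.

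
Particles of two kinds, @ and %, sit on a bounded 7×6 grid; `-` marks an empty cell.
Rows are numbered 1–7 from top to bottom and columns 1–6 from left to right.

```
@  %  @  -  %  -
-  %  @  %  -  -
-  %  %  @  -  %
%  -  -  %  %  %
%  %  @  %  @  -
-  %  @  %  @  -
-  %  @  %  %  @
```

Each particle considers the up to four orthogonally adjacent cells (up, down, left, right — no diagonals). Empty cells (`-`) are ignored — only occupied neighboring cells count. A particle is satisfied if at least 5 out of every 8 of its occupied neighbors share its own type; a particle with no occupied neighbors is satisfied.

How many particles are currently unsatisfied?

Row 1: (1,1)@ 0/1 unhappy · (1,2)% 1/3 unhappy · (1,3)@ 1/2 unhappy · (1,5)% 0/0 ok
Row 2: (2,2)% 2/3 ok · (2,3)@ 1/4 unhappy · (2,4)% 0/2 unhappy
Row 3: (3,2)% 2/2 ok · (3,3)% 1/3 unhappy · (3,4)@ 0/3 unhappy · (3,6)% 1/1 ok
Row 4: (4,1)% 1/1 ok · (4,4)% 2/3 ok · (4,5)% 2/3 ok · (4,6)% 2/2 ok
Row 5: (5,1)% 2/2 ok · (5,2)% 2/3 ok · (5,3)@ 1/3 unhappy · (5,4)% 2/4 unhappy · (5,5)@ 1/3 unhappy
Row 6: (6,2)% 2/3 ok · (6,3)@ 2/4 unhappy · (6,4)% 2/4 unhappy · (6,5)@ 1/3 unhappy
Row 7: (7,2)% 1/2 unhappy · (7,3)@ 1/3 unhappy · (7,4)% 2/3 ok · (7,5)% 1/3 unhappy · (7,6)@ 0/1 unhappy
Unsatisfied: (1,1), (1,2), (1,3), (2,3), (2,4), (3,3), (3,4), (5,3), (5,4), (5,5), (6,3), (6,4), (6,5), (7,2), (7,3), (7,5), (7,6) — 17 in total.

17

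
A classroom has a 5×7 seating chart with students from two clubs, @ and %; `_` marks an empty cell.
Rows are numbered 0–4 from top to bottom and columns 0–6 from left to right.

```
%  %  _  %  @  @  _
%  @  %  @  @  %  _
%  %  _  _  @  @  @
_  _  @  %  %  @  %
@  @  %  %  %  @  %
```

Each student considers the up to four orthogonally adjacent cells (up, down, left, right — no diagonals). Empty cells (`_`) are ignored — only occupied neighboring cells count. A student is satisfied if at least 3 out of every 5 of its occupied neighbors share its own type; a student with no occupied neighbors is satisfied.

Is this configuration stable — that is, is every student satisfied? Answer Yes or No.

No

Row 0: (0,0)% 2/2 ✓ · (0,1)% 1/2 ✗ · (0,3)% 0/2 ✗ · (0,4)@ 2/3 ✓ · (0,5)@ 1/2 ✗
Row 1: (1,0)% 2/3 ✓ · (1,1)@ 0/4 ✗ · (1,2)% 0/2 ✗ · (1,3)@ 1/3 ✗ · (1,4)@ 3/4 ✓ · (1,5)% 0/3 ✗
Row 2: (2,0)% 2/2 ✓ · (2,1)% 1/2 ✗ · (2,4)@ 2/3 ✓ · (2,5)@ 3/4 ✓ · (2,6)@ 1/2 ✗
Row 3: (3,2)@ 0/2 ✗ · (3,3)% 2/3 ✓ · (3,4)% 2/4 ✗ · (3,5)@ 2/4 ✗ · (3,6)% 1/3 ✗
Row 4: (4,0)@ 1/1 ✓ · (4,1)@ 1/2 ✗ · (4,2)% 1/3 ✗ · (4,3)% 3/3 ✓ · (4,4)% 2/3 ✓ · (4,5)@ 1/3 ✗ · (4,6)% 1/2 ✗
For instance (0,1) has only 1/2 same-type neighbors, below 3/5.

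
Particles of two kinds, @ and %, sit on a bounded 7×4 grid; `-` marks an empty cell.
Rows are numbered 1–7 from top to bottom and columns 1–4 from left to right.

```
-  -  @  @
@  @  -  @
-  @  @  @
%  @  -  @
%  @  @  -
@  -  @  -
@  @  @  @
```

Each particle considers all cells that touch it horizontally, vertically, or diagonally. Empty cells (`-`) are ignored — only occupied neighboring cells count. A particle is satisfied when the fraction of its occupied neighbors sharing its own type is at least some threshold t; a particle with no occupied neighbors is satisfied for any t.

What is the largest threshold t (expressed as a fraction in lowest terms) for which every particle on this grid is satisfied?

Row 1: (1,3)@ 3/3 · (1,4)@ 2/2
Row 2: (2,1)@ 2/2 · (2,2)@ 4/4 · (2,4)@ 4/4
Row 3: (3,2)@ 4/5 · (3,3)@ 6/6 · (3,4)@ 3/3
Row 4: (4,1)% 1/4 · (4,2)@ 4/6 · (4,4)@ 3/3
Row 5: (5,1)% 1/4 · (5,2)@ 4/6 · (5,3)@ 4/4
Row 6: (6,1)@ 3/4 · (6,3)@ 5/5
Row 7: (7,1)@ 2/2 · (7,2)@ 4/4 · (7,3)@ 3/3 · (7,4)@ 2/2
The smallest same-type fraction is 1/4 at (4,1), which reduces to 1/4. Any threshold above that leaves this particle unsatisfied.

1/4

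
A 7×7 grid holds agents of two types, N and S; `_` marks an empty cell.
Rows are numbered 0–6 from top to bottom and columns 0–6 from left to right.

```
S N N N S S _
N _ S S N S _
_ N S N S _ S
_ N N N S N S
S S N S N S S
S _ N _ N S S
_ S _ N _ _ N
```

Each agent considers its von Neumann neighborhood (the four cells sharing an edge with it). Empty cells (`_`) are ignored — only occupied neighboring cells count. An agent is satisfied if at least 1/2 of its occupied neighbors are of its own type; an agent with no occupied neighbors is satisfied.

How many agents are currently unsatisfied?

15

(0,0)S 0/2 unhappy
(0,1)N 1/2 ok
(0,2)N 2/3 ok
(0,3)N 1/3 unhappy
(0,4)S 1/3 unhappy
(0,5)S 2/2 ok
(1,0)N 0/1 unhappy
(1,2)S 2/3 ok
(1,3)S 1/4 unhappy
(1,4)N 0/4 unhappy
(1,5)S 1/2 ok
(2,1)N 1/2 ok
(2,2)S 1/4 unhappy
(2,3)N 1/4 unhappy
(2,4)S 1/3 unhappy
(2,6)S 1/1 ok
(3,1)N 2/3 ok
(3,2)N 3/4 ok
(3,3)N 2/4 ok
(3,4)S 1/4 unhappy
(3,5)N 0/3 unhappy
(3,6)S 2/3 ok
(4,0)S 2/2 ok
(4,1)S 1/3 unhappy
(4,2)N 2/4 ok
(4,3)S 0/3 unhappy
(4,4)N 1/4 unhappy
(4,5)S 2/4 ok
(4,6)S 3/3 ok
(5,0)S 1/1 ok
(5,2)N 1/1 ok
(5,4)N 1/2 ok
(5,5)S 2/3 ok
(5,6)S 2/3 ok
(6,1)S 0/0 ok
(6,3)N 0/0 ok
(6,6)N 0/1 unhappy
Unsatisfied: (0,0), (0,3), (0,4), (1,0), (1,3), (1,4), (2,2), (2,3), (2,4), (3,4), (3,5), (4,1), (4,3), (4,4), (6,6) — 15 in total.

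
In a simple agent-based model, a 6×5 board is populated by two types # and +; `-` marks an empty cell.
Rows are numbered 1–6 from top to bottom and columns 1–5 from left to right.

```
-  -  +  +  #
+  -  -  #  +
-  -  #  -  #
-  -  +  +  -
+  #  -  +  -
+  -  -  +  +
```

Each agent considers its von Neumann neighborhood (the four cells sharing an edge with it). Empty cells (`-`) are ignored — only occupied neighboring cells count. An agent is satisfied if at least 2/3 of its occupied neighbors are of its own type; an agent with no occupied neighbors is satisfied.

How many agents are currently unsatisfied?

9

Row 1: (1,3)+ 1/1 ok · (1,4)+ 1/3 unhappy · (1,5)# 0/2 unhappy
Row 2: (2,1)+ 0/0 ok · (2,4)# 0/2 unhappy · (2,5)+ 0/3 unhappy
Row 3: (3,3)# 0/1 unhappy · (3,5)# 0/1 unhappy
Row 4: (4,3)+ 1/2 unhappy · (4,4)+ 2/2 ok
Row 5: (5,1)+ 1/2 unhappy · (5,2)# 0/1 unhappy · (5,4)+ 2/2 ok
Row 6: (6,1)+ 1/1 ok · (6,4)+ 2/2 ok · (6,5)+ 1/1 ok
Unsatisfied: (1,4), (1,5), (2,4), (2,5), (3,3), (3,5), (4,3), (5,1), (5,2) — 9 in total.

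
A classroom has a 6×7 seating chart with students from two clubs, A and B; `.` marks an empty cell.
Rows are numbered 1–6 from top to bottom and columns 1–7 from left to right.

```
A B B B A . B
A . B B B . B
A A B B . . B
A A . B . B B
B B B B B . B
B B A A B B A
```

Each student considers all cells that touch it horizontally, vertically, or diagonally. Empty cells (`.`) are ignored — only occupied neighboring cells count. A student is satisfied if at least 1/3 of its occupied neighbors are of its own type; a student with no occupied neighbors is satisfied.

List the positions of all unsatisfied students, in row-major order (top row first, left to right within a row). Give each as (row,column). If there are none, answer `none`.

(1,1)A 1/2 ✓
(1,2)B 2/4 ✓
(1,3)B 4/4 ✓
(1,4)B 4/5 ✓
(1,5)A 0/3 ✗
(1,7)B 1/1 ✓
(2,1)A 3/4 ✓
(2,3)B 6/7 ✓
(2,4)B 6/7 ✓
(2,5)B 3/4 ✓
(2,7)B 2/2 ✓
(3,1)A 4/4 ✓
(3,2)A 4/6 ✓
(3,3)B 4/6 ✓
(3,4)B 5/5 ✓
(3,7)B 3/3 ✓
(4,1)A 3/5 ✓
(4,2)A 3/7 ✓
(4,4)B 5/5 ✓
(4,6)B 4/4 ✓
(4,7)B 3/3 ✓
(5,1)B 3/5 ✓
(5,2)B 4/7 ✓
(5,3)B 4/7 ✓
(5,4)B 4/6 ✓
(5,5)B 5/6 ✓
(5,7)B 3/4 ✓
(6,1)B 3/3 ✓
(6,2)B 4/5 ✓
(6,3)A 1/5 ✗
(6,4)A 1/5 ✗
(6,5)B 3/4 ✓
(6,6)B 3/4 ✓
(6,7)A 0/2 ✗

(1,5), (6,3), (6,4), (6,7)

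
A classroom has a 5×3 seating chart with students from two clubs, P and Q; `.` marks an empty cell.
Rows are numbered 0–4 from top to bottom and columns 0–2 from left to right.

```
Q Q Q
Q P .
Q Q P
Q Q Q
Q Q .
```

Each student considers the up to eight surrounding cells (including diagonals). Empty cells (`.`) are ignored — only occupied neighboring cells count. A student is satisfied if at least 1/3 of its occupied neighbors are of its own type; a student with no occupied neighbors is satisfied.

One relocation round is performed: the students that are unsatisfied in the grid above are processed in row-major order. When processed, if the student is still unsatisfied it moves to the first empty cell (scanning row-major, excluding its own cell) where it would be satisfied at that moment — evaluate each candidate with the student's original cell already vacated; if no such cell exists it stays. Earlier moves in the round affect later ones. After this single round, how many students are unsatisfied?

2

Initially unsatisfied (in order): (1,1), (2,2).
  (1,1): no empty cell satisfies it; stays.
  (2,2): no empty cell satisfies it; stays.
Resulting grid:
Q Q Q
Q P .
Q Q P
Q Q Q
Q Q .
Unsatisfied now: (1,1), (2,2).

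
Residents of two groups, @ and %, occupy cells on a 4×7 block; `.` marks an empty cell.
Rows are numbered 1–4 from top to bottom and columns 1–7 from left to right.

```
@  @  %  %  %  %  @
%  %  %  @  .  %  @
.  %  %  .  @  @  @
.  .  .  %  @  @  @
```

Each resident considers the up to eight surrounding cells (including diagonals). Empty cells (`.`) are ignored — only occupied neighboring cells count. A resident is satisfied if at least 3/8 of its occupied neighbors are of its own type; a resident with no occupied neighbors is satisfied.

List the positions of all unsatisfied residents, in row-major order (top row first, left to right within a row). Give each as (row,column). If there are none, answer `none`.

Row 1: (1,1)@ 1/3 unhappy · (1,2)@ 1/5 unhappy · (1,3)% 3/5 ok · (1,4)% 3/4 ok · (1,5)% 3/4 ok · (1,6)% 2/4 ok · (1,7)@ 1/3 unhappy
Row 2: (2,1)% 2/4 ok · (2,2)% 5/7 ok · (2,3)% 5/7 ok · (2,4)@ 1/6 unhappy · (2,6)% 2/7 unhappy · (2,7)@ 3/5 ok
Row 3: (3,2)% 4/4 ok · (3,3)% 4/5 ok · (3,5)@ 4/6 ok · (3,6)@ 6/7 ok · (3,7)@ 4/5 ok
Row 4: (4,4)% 1/3 unhappy · (4,5)@ 3/4 ok · (4,6)@ 5/5 ok · (4,7)@ 3/3 ok

(1,1), (1,2), (1,7), (2,4), (2,6), (4,4)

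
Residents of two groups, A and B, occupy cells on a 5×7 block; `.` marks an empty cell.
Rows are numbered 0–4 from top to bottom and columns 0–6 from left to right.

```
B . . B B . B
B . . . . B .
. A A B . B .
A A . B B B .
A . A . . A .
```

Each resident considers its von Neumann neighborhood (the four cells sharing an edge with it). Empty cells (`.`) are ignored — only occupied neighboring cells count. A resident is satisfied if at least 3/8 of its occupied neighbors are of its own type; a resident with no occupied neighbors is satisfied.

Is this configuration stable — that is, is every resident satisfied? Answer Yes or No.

No

(0,0)B 1/1 satisfied
(0,3)B 1/1 satisfied
(0,4)B 1/1 satisfied
(0,6)B 0/0 satisfied
(1,0)B 1/1 satisfied
(1,5)B 1/1 satisfied
(2,1)A 2/2 satisfied
(2,2)A 1/2 satisfied
(2,3)B 1/2 satisfied
(2,5)B 2/2 satisfied
(3,0)A 2/2 satisfied
(3,1)A 2/2 satisfied
(3,3)B 2/2 satisfied
(3,4)B 2/2 satisfied
(3,5)B 2/3 satisfied
(4,0)A 1/1 satisfied
(4,2)A 0/0 satisfied
(4,5)A 0/1 not
For instance (4,5) has only 0/1 same-type neighbors, below 3/8.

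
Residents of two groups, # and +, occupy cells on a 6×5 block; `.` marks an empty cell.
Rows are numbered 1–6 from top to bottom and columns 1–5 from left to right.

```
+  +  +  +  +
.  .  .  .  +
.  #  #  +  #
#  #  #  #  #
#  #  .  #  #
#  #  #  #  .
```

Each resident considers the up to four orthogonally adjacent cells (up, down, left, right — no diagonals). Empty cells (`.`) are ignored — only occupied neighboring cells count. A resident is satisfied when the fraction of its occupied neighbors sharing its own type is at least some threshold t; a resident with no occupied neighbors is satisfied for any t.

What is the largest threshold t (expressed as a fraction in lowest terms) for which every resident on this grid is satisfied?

0/1

(1,1)+ 1/1
(1,2)+ 2/2
(1,3)+ 2/2
(1,4)+ 2/2
(1,5)+ 2/2
(2,5)+ 1/2
(3,2)# 2/2
(3,3)# 2/3
(3,4)+ 0/3
(3,5)# 1/3
(4,1)# 2/2
(4,2)# 4/4
(4,3)# 3/3
(4,4)# 3/4
(4,5)# 3/3
(5,1)# 3/3
(5,2)# 3/3
(5,4)# 3/3
(5,5)# 2/2
(6,1)# 2/2
(6,2)# 3/3
(6,3)# 2/2
(6,4)# 2/2
The smallest same-type fraction is 0/3 at (3,4), which reduces to 0/1. Any threshold above that leaves this resident unsatisfied.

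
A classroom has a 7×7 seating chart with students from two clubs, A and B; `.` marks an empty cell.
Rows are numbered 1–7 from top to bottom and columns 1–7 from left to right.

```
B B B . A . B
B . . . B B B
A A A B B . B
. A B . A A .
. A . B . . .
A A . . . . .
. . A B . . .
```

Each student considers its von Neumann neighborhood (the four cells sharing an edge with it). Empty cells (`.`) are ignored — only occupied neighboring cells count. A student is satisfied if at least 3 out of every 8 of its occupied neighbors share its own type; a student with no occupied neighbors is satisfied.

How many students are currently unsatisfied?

5

Row 1: (1,1)B 2/2 satisfied · (1,2)B 2/2 satisfied · (1,3)B 1/1 satisfied · (1,5)A 0/1 not · (1,7)B 1/1 satisfied
Row 2: (2,1)B 1/2 satisfied · (2,5)B 2/3 satisfied · (2,6)B 2/2 satisfied · (2,7)B 3/3 satisfied
Row 3: (3,1)A 1/2 satisfied · (3,2)A 3/3 satisfied · (3,3)A 1/3 not · (3,4)B 1/2 satisfied · (3,5)B 2/3 satisfied · (3,7)B 1/1 satisfied
Row 4: (4,2)A 2/3 satisfied · (4,3)B 0/2 not · (4,5)A 1/2 satisfied · (4,6)A 1/1 satisfied
Row 5: (5,2)A 2/2 satisfied · (5,4)B 0/0 satisfied
Row 6: (6,1)A 1/1 satisfied · (6,2)A 2/2 satisfied
Row 7: (7,3)A 0/1 not · (7,4)B 0/1 not
Unsatisfied: (1,5), (3,3), (4,3), (7,3), (7,4) — 5 in total.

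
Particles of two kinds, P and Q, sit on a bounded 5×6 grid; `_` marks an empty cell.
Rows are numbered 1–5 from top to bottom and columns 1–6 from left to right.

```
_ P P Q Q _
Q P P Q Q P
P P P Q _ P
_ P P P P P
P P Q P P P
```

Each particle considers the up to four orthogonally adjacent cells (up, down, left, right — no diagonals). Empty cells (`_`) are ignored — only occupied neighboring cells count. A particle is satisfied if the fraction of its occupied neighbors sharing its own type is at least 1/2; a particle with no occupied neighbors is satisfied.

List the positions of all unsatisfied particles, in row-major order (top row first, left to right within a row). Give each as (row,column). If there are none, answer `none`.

(2,1), (3,4), (5,3)

(1,2)P 2/2 ok
(1,3)P 2/3 ok
(1,4)Q 2/3 ok
(1,5)Q 2/2 ok
(2,1)Q 0/2 unhappy
(2,2)P 3/4 ok
(2,3)P 3/4 ok
(2,4)Q 3/4 ok
(2,5)Q 2/3 ok
(2,6)P 1/2 ok
(3,1)P 1/2 ok
(3,2)P 4/4 ok
(3,3)P 3/4 ok
(3,4)Q 1/3 unhappy
(3,6)P 2/2 ok
(4,2)P 3/3 ok
(4,3)P 3/4 ok
(4,4)P 3/4 ok
(4,5)P 3/3 ok
(4,6)P 3/3 ok
(5,1)P 1/1 ok
(5,2)P 2/3 ok
(5,3)Q 0/3 unhappy
(5,4)P 2/3 ok
(5,5)P 3/3 ok
(5,6)P 2/2 ok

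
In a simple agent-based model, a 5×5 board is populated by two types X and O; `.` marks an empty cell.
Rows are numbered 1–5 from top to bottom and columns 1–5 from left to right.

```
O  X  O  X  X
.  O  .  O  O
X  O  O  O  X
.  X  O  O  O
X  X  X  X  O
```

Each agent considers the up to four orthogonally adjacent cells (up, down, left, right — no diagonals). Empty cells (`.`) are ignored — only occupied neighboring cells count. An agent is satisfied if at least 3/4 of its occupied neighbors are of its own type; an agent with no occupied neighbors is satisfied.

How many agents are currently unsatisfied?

17

(1,1)O 0/1 not
(1,2)X 0/3 not
(1,3)O 0/2 not
(1,4)X 1/3 not
(1,5)X 1/2 not
(2,2)O 1/2 not
(2,4)O 2/3 not
(2,5)O 1/3 not
(3,1)X 0/1 not
(3,2)O 2/4 not
(3,3)O 3/3 satisfied
(3,4)O 3/4 satisfied
(3,5)X 0/3 not
(4,2)X 1/3 not
(4,3)O 2/4 not
(4,4)O 3/4 satisfied
(4,5)O 2/3 not
(5,1)X 1/1 satisfied
(5,2)X 3/3 satisfied
(5,3)X 2/3 not
(5,4)X 1/3 not
(5,5)O 1/2 not
Unsatisfied: (1,1), (1,2), (1,3), (1,4), (1,5), (2,2), (2,4), (2,5), (3,1), (3,2), (3,5), (4,2), (4,3), (4,5), (5,3), (5,4), (5,5) — 17 in total.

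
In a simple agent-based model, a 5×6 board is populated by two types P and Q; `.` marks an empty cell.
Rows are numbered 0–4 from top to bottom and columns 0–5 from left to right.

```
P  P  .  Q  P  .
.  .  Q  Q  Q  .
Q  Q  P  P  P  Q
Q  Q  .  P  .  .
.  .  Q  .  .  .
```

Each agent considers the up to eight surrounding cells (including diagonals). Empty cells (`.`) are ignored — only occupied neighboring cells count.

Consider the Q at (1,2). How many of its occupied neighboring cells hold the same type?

3

Occupied neighbors of (1,2): (0,1)=P, (0,3)=Q, (1,3)=Q, (2,1)=Q, (2,2)=P, (2,3)=P.
Same type (Q): 3 of 6.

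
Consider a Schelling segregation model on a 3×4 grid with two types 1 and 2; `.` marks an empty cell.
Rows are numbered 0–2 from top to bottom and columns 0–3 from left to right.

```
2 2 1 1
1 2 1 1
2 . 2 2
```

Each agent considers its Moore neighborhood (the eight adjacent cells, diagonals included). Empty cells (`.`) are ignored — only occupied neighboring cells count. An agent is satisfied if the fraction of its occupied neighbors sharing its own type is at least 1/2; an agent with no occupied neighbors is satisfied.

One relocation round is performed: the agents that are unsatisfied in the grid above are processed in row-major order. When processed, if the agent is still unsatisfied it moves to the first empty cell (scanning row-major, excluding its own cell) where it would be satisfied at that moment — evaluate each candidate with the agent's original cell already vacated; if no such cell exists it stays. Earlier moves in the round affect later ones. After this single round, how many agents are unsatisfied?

Initially unsatisfied (in order): (0,1), (1,0), (1,2), (2,3).
  (0,1) → (2,1).
  (1,0) → (0,1).
  (1,2): now satisfied by earlier moves; stays.
  (2,3) → (1,0).
Resulting grid:
2 1 1 1
2 2 1 1
2 2 2 .
Unsatisfied now: (0,1).

1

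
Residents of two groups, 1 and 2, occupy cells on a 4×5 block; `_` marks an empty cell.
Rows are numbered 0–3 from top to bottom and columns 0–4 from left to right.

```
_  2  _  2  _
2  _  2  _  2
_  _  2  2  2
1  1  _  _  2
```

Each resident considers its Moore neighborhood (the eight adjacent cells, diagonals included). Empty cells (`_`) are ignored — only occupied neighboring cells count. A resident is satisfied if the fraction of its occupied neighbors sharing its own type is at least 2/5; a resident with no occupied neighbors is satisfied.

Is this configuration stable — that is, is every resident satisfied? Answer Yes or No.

(0,1)2 2/2 ✓
(0,3)2 2/2 ✓
(1,0)2 1/1 ✓
(1,2)2 4/4 ✓
(1,4)2 3/3 ✓
(2,2)2 2/3 ✓
(2,3)2 5/5 ✓
(2,4)2 3/3 ✓
(3,0)1 1/1 ✓
(3,1)1 1/2 ✓
(3,4)2 2/2 ✓
All meet the threshold, so the configuration is stable.

Yes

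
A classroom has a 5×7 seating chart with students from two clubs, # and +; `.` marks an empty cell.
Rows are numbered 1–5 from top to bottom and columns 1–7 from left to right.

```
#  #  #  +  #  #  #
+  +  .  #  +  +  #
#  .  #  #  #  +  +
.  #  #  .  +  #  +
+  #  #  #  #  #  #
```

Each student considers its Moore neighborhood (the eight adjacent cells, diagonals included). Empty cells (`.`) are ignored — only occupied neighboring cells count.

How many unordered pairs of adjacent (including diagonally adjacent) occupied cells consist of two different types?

Scan each occupied cell's neighbors to the right and below (and the two forward diagonals) so each pair is counted once.
Row 1: #(1,1)–#(1,2)= #(1,1)–+(2,1)≠ #(1,1)–+(2,2)≠ #(1,2)–#(1,3)= #(1,2)–+(2,2)≠ #(1,2)–+(2,1)≠ #(1,3)–+(1,4)≠ #(1,3)–#(2,4)= #(1,3)–+(2,2)≠ +(1,4)–#(1,5)≠ +(1,4)–#(2,4)≠ +(1,4)–+(2,5)= #(1,5)–#(1,6)= #(1,5)–+(2,5)≠ #(1,5)–+(2,6)≠ #(1,5)–#(2,4)= #(1,6)–#(1,7)= #(1,6)–+(2,6)≠ #(1,6)–#(2,7)= #(1,6)–+(2,5)≠ #(1,7)–#(2,7)= #(1,7)–+(2,6)≠  → 13/22 unlike.
Row 2: +(2,1)–+(2,2)= +(2,1)–#(3,1)≠ +(2,2)–#(3,3)≠ +(2,2)–#(3,1)≠ #(2,4)–+(2,5)≠ #(2,4)–#(3,4)= #(2,4)–#(3,5)= #(2,4)–#(3,3)= +(2,5)–+(2,6)= +(2,5)–#(3,5)≠ +(2,5)–+(3,6)= +(2,5)–#(3,4)≠ +(2,6)–#(2,7)≠ +(2,6)–+(3,6)= +(2,6)–+(3,7)= +(2,6)–#(3,5)≠ #(2,7)–+(3,7)≠ #(2,7)–+(3,6)≠  → 10/18 unlike.
Row 3: #(3,1)–#(4,2)= #(3,3)–#(3,4)= #(3,3)–#(4,3)= #(3,3)–#(4,2)= #(3,4)–#(3,5)= #(3,4)–+(4,5)≠ #(3,4)–#(4,3)= #(3,5)–+(3,6)≠ #(3,5)–+(4,5)≠ #(3,5)–#(4,6)= +(3,6)–+(3,7)= +(3,6)–#(4,6)≠ +(3,6)–+(4,7)= +(3,6)–+(4,5)= +(3,7)–+(4,7)= +(3,7)–#(4,6)≠  → 5/16 unlike.
Row 4: #(4,2)–#(4,3)= #(4,2)–#(5,2)= #(4,2)–#(5,3)= #(4,2)–+(5,1)≠ #(4,3)–#(5,3)= #(4,3)–#(5,4)= #(4,3)–#(5,2)= +(4,5)–#(4,6)≠ +(4,5)–#(5,5)≠ +(4,5)–#(5,6)≠ +(4,5)–#(5,4)≠ #(4,6)–+(4,7)≠ #(4,6)–#(5,6)= #(4,6)–#(5,7)= #(4,6)–#(5,5)= +(4,7)–#(5,7)≠ +(4,7)–#(5,6)≠  → 8/17 unlike.
Row 5: +(5,1)–#(5,2)≠ #(5,2)–#(5,3)= #(5,3)–#(5,4)= #(5,4)–#(5,5)= #(5,5)–#(5,6)= #(5,6)–#(5,7)=  → 1/6 unlike.
Total adjacent occupied pairs: 79; unlike-type pairs: 37.

37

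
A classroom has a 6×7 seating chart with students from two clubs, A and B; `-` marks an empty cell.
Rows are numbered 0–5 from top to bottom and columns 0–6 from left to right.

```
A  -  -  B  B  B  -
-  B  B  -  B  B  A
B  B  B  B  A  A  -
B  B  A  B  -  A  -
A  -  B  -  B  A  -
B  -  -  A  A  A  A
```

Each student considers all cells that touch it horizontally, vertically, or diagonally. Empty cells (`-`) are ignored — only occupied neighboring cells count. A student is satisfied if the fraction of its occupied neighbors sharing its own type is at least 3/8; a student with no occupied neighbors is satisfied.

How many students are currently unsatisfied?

Row 0: (0,0)A 0/1 unhappy · (0,3)B 3/3 ok · (0,4)B 4/4 ok · (0,5)B 3/4 ok
Row 1: (1,1)B 4/5 ok · (1,2)B 5/5 ok · (1,4)B 5/7 ok · (1,5)B 3/6 ok · (1,6)A 1/3 unhappy
Row 2: (2,0)B 4/4 ok · (2,1)B 6/7 ok · (2,2)B 6/7 ok · (2,3)B 4/6 ok · (2,4)A 2/6 unhappy · (2,5)A 3/5 ok
Row 3: (3,0)B 3/4 ok · (3,1)B 5/7 ok · (3,2)A 0/6 unhappy · (3,3)B 4/6 ok · (3,5)A 3/4 ok
Row 4: (4,0)A 0/3 unhappy · (4,2)B 2/4 ok · (4,4)B 1/6 unhappy · (4,5)A 4/5 ok
Row 5: (5,0)B 0/1 unhappy · (5,3)A 1/3 unhappy · (5,4)A 3/4 ok · (5,5)A 3/4 ok · (5,6)A 2/2 ok
Unsatisfied: (0,0), (1,6), (2,4), (3,2), (4,0), (4,4), (5,0), (5,3) — 8 in total.

8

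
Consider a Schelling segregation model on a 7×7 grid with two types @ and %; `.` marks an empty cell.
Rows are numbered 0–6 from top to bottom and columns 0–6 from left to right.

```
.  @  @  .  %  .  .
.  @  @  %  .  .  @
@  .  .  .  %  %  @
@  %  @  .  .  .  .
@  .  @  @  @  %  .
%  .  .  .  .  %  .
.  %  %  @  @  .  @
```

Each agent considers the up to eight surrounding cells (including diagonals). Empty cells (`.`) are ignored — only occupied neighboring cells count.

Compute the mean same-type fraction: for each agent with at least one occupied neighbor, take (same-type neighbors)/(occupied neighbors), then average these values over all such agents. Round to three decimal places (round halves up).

(0,1)@ 3/3
(0,2)@ 3/4
(0,4)% 1/1
(1,1)@ 4/4
(1,2)@ 3/4
(1,3)% 2/4
(1,6)@ 1/2
(2,0)@ 2/3
(2,4)% 2/2
(2,5)% 1/3
(2,6)@ 1/2
(3,0)@ 2/3
(3,1)% 0/5
(3,2)@ 2/3
(4,0)@ 1/3
(4,2)@ 2/3
(4,3)@ 3/3
(4,4)@ 1/3
(4,5)% 1/2
(5,0)% 1/2
(5,5)% 1/4
(6,1)% 2/2
(6,2)% 1/2
(6,3)@ 1/2
(6,4)@ 1/2
(6,6)@ 0/1
Sum over 26 agents: 3/3 + 3/4 + 1/1 + 4/4 + 3/4 + 2/4 + 1/2 + 2/3 + 2/2 + 1/3 + 1/2 + 2/3 + 0/5 + 2/3 + 1/3 + 2/3 + 3/3 + 1/3 + 1/2 + 1/2 + 1/4 + 2/2 + 1/2 + 1/2 + 1/2 + 0/1 = 185/12; mean = 185/12 ÷ 26 = 185/312 = 0.592948… → 0.593.

0.593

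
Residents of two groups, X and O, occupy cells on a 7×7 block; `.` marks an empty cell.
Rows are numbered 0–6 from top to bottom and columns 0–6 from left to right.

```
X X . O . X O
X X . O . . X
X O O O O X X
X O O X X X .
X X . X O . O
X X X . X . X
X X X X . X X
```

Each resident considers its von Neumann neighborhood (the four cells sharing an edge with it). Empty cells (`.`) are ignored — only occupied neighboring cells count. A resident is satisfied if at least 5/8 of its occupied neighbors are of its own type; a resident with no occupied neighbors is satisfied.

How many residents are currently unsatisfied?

13

Row 0: (0,0)X 2/2 ✓ · (0,1)X 2/2 ✓ · (0,3)O 1/1 ✓ · (0,5)X 0/1 ✗ · (0,6)O 0/2 ✗
Row 1: (1,0)X 3/3 ✓ · (1,1)X 2/3 ✓ · (1,3)O 2/2 ✓ · (1,6)X 1/2 ✗
Row 2: (2,0)X 2/3 ✓ · (2,1)O 2/4 ✗ · (2,2)O 3/3 ✓ · (2,3)O 3/4 ✓ · (2,4)O 1/3 ✗ · (2,5)X 2/3 ✓ · (2,6)X 2/2 ✓
Row 3: (3,0)X 2/3 ✓ · (3,1)O 2/4 ✗ · (3,2)O 2/3 ✓ · (3,3)X 2/4 ✗ · (3,4)X 2/4 ✗ · (3,5)X 2/2 ✓
Row 4: (4,0)X 3/3 ✓ · (4,1)X 2/3 ✓ · (4,3)X 1/2 ✗ · (4,4)O 0/3 ✗ · (4,6)O 0/1 ✗
Row 5: (5,0)X 3/3 ✓ · (5,1)X 4/4 ✓ · (5,2)X 2/2 ✓ · (5,4)X 0/1 ✗ · (5,6)X 1/2 ✗
Row 6: (6,0)X 2/2 ✓ · (6,1)X 3/3 ✓ · (6,2)X 3/3 ✓ · (6,3)X 1/1 ✓ · (6,5)X 1/1 ✓ · (6,6)X 2/2 ✓
Unsatisfied: (0,5), (0,6), (1,6), (2,1), (2,4), (3,1), (3,3), (3,4), (4,3), (4,4), (4,6), (5,4), (5,6) — 13 in total.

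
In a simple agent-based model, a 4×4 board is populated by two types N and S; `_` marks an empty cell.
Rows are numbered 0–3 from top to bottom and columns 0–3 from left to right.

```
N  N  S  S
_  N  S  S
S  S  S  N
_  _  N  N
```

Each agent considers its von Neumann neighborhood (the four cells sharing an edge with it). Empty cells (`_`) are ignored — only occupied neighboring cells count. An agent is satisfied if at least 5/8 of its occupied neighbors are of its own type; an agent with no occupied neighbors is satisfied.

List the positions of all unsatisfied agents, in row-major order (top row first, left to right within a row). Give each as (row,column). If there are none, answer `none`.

(1,1), (2,2), (2,3), (3,2)

(0,0)N 1/1 satisfied
(0,1)N 2/3 satisfied
(0,2)S 2/3 satisfied
(0,3)S 2/2 satisfied
(1,1)N 1/3 not
(1,2)S 3/4 satisfied
(1,3)S 2/3 satisfied
(2,0)S 1/1 satisfied
(2,1)S 2/3 satisfied
(2,2)S 2/4 not
(2,3)N 1/3 not
(3,2)N 1/2 not
(3,3)N 2/2 satisfied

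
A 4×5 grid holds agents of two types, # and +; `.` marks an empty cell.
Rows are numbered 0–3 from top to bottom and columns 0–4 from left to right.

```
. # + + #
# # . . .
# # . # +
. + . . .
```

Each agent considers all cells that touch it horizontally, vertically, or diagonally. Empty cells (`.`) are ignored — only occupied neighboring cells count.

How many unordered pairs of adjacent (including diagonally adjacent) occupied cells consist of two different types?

6

Scan each occupied cell's neighbors to the right and below (and the two forward diagonals) so each pair is counted once.
Row 0: #(0,1)–+(0,2)≠ #(0,1)–#(1,1)= #(0,1)–#(1,0)= +(0,2)–+(0,3)= +(0,2)–#(1,1)≠ +(0,3)–#(0,4)≠  → 3/6 unlike.
Row 1: #(1,0)–#(1,1)= #(1,0)–#(2,0)= #(1,0)–#(2,1)= #(1,1)–#(2,1)= #(1,1)–#(2,0)=  → 0/5 unlike.
Row 2: #(2,0)–#(2,1)= #(2,0)–+(3,1)≠ #(2,1)–+(3,1)≠ #(2,3)–+(2,4)≠  → 3/4 unlike.
Total adjacent occupied pairs: 15; unlike-type pairs: 6.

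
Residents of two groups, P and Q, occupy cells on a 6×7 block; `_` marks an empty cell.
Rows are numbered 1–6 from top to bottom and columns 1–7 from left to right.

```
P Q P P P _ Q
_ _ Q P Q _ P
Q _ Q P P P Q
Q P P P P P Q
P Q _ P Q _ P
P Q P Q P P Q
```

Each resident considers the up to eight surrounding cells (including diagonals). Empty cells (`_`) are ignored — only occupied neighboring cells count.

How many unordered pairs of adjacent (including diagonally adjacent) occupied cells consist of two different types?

Scan each occupied cell's neighbors to the right and below (and the two forward diagonals) so each pair is counted once.
From row 1: 7 unlike of 13 pairs (running 7/13).
From row 2: 8 unlike of 12 pairs (running 15/25).
From row 3: 8 unlike of 20 pairs (running 23/45).
From row 4: 9 unlike of 19 pairs (running 32/64).
From row 5: 9 unlike of 15 pairs (running 41/79).
From row 6: 5 unlike of 6 pairs (running 46/85).
Total adjacent occupied pairs: 85; unlike-type pairs: 46.

46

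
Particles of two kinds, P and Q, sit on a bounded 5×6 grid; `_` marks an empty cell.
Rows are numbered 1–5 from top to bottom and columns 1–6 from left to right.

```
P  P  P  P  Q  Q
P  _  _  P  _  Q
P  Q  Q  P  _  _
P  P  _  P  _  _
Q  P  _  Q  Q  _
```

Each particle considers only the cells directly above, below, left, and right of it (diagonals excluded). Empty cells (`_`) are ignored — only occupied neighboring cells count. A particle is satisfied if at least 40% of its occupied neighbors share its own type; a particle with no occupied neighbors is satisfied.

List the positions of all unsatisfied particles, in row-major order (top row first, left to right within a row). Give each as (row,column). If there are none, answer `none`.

(3,2), (5,1)

(1,1)P 2/2 ok
(1,2)P 2/2 ok
(1,3)P 2/2 ok
(1,4)P 2/3 ok
(1,5)Q 1/2 ok
(1,6)Q 2/2 ok
(2,1)P 2/2 ok
(2,4)P 2/2 ok
(2,6)Q 1/1 ok
(3,1)P 2/3 ok
(3,2)Q 1/3 unhappy
(3,3)Q 1/2 ok
(3,4)P 2/3 ok
(4,1)P 2/3 ok
(4,2)P 2/3 ok
(4,4)P 1/2 ok
(5,1)Q 0/2 unhappy
(5,2)P 1/2 ok
(5,4)Q 1/2 ok
(5,5)Q 1/1 ok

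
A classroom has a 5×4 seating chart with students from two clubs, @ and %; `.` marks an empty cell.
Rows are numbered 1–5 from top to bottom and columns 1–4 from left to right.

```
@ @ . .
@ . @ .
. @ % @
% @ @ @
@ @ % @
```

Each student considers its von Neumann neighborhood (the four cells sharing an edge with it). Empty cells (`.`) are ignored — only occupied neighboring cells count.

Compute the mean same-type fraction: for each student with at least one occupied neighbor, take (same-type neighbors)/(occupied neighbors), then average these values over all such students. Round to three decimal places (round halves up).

(1,1)@ 2/2
(1,2)@ 1/1
(2,1)@ 1/1
(2,3)@ 0/1
(3,2)@ 1/2
(3,3)% 0/4
(3,4)@ 1/2
(4,1)% 0/2
(4,2)@ 3/4
(4,3)@ 2/4
(4,4)@ 3/3
(5,1)@ 1/2
(5,2)@ 2/3
(5,3)% 0/3
(5,4)@ 1/2
Sum over 15 students: 2/2 + 1/1 + 1/1 + 0/1 + 1/2 + 0/4 + 1/2 + 0/2 + 3/4 + 2/4 + 3/3 + 1/2 + 2/3 + 0/3 + 1/2 = 95/12; mean = 95/12 ÷ 15 = 19/36 = 0.527777… → 0.528.

0.528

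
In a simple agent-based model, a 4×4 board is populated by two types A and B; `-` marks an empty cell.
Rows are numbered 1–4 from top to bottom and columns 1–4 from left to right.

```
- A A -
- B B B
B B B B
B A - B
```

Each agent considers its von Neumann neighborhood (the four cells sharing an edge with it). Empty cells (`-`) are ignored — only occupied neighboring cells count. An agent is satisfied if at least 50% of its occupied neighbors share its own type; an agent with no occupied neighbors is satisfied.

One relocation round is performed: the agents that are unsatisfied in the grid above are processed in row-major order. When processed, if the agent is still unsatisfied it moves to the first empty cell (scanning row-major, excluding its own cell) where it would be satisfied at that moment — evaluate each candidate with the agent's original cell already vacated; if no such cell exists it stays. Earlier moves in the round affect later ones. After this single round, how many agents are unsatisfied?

0

Initially unsatisfied (in order): (4,2).
  (4,2) → (1,1).
Resulting grid:
A A A -
- B B B
B B B B
B - - B
All satisfied now.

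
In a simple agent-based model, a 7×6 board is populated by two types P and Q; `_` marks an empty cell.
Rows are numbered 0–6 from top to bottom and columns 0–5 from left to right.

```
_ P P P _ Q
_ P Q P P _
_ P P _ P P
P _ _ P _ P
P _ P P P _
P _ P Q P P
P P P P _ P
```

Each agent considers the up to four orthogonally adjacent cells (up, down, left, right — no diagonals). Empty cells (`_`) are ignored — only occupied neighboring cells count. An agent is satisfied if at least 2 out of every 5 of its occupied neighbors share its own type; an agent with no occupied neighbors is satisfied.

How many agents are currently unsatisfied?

(0,1)P 2/2 ok
(0,2)P 2/3 ok
(0,3)P 2/2 ok
(0,5)Q 0/0 ok
(1,1)P 2/3 ok
(1,2)Q 0/4 unhappy
(1,3)P 2/3 ok
(1,4)P 2/2 ok
(2,1)P 2/2 ok
(2,2)P 1/2 ok
(2,4)P 2/2 ok
(2,5)P 2/2 ok
(3,0)P 1/1 ok
(3,3)P 1/1 ok
(3,5)P 1/1 ok
(4,0)P 2/2 ok
(4,2)P 2/2 ok
(4,3)P 3/4 ok
(4,4)P 2/2 ok
(5,0)P 2/2 ok
(5,2)P 2/3 ok
(5,3)Q 0/4 unhappy
(5,4)P 2/3 ok
(5,5)P 2/2 ok
(6,0)P 2/2 ok
(6,1)P 2/2 ok
(6,2)P 3/3 ok
(6,3)P 1/2 ok
(6,5)P 1/1 ok
Unsatisfied: (1,2), (5,3) — 2 in total.

2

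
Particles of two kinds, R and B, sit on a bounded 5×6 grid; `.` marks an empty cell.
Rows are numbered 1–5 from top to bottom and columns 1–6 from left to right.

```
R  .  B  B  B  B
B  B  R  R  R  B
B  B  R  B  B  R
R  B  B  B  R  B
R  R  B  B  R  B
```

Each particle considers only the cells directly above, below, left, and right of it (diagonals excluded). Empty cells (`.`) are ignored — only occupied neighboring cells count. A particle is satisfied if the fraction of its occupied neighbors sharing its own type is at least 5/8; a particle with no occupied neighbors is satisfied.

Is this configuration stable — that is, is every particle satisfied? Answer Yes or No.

No

(1,1)R 0/1 unhappy
(1,3)B 1/2 unhappy
(1,4)B 2/3 ok
(1,5)B 2/3 ok
(1,6)B 2/2 ok
(2,1)B 2/3 ok
(2,2)B 2/3 ok
(2,3)R 2/4 unhappy
(2,4)R 2/4 unhappy
(2,5)R 1/4 unhappy
(2,6)B 1/3 unhappy
(3,1)B 2/3 ok
(3,2)B 3/4 ok
(3,3)R 1/4 unhappy
(3,4)B 2/4 unhappy
(3,5)B 1/4 unhappy
(3,6)R 0/3 unhappy
(4,1)R 1/3 unhappy
(4,2)B 2/4 unhappy
(4,3)B 3/4 ok
(4,4)B 3/4 ok
(4,5)R 1/4 unhappy
(4,6)B 1/3 unhappy
(5,1)R 2/2 ok
(5,2)R 1/3 unhappy
(5,3)B 2/3 ok
(5,4)B 2/3 ok
(5,5)R 1/3 unhappy
(5,6)B 1/2 unhappy
For instance (1,1) has only 0/1 same-type neighbors, below 5/8.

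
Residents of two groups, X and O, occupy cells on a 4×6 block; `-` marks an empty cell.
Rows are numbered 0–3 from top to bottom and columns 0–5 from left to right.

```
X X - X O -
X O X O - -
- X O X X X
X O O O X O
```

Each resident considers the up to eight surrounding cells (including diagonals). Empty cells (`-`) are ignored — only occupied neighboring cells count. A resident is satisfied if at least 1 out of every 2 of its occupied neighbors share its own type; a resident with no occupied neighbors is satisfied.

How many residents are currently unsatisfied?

7

Row 0: (0,0)X 2/3 ✓ · (0,1)X 3/4 ✓ · (0,3)X 1/3 ✗ · (0,4)O 1/2 ✓
Row 1: (1,0)X 3/4 ✓ · (1,1)O 1/6 ✗ · (1,2)X 4/7 ✓ · (1,3)O 2/6 ✗
Row 2: (2,1)X 3/7 ✗ · (2,2)O 5/8 ✓ · (2,3)X 3/7 ✗ · (2,4)X 3/6 ✓ · (2,5)X 2/3 ✓
Row 3: (3,0)X 1/2 ✓ · (3,1)O 2/4 ✓ · (3,2)O 3/5 ✓ · (3,3)O 2/5 ✗ · (3,4)X 3/5 ✓ · (3,5)O 0/3 ✗
Unsatisfied: (0,3), (1,1), (1,3), (2,1), (2,3), (3,3), (3,5) — 7 in total.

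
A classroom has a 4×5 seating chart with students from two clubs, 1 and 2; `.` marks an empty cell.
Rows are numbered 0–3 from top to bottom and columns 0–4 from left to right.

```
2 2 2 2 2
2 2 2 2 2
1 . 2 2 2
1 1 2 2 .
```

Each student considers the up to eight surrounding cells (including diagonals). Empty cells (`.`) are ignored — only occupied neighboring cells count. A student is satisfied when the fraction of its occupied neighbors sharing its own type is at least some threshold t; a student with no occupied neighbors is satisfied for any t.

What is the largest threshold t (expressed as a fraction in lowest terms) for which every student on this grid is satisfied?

Row 0: (0,0)2 3/3 · (0,1)2 5/5 · (0,2)2 5/5 · (0,3)2 5/5 · (0,4)2 3/3
Row 1: (1,0)2 3/4 · (1,1)2 6/7 · (1,2)2 7/7 · (1,3)2 8/8 · (1,4)2 5/5
Row 2: (2,0)1 2/4 · (2,2)2 6/7 · (2,3)2 7/7 · (2,4)2 4/4
Row 3: (3,0)1 2/2 · (3,1)1 2/4 · (3,2)2 3/4 · (3,3)2 4/4
The smallest same-type fraction is 2/4 at (2,0), which reduces to 1/2. Any threshold above that leaves this student unsatisfied.

1/2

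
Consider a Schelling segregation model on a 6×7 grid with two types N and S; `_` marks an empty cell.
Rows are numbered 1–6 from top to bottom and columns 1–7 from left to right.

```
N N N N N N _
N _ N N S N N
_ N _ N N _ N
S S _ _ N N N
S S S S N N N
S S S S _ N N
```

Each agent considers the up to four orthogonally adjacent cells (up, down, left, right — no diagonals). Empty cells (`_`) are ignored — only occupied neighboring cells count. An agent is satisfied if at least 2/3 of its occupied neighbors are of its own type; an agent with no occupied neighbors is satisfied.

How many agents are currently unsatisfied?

Row 1: (1,1)N 2/2 ok · (1,2)N 2/2 ok · (1,3)N 3/3 ok · (1,4)N 3/3 ok · (1,5)N 2/3 ok · (1,6)N 2/2 ok
Row 2: (2,1)N 1/1 ok · (2,3)N 2/2 ok · (2,4)N 3/4 ok · (2,5)S 0/4 unhappy · (2,6)N 2/3 ok · (2,7)N 2/2 ok
Row 3: (3,2)N 0/1 unhappy · (3,4)N 2/2 ok · (3,5)N 2/3 ok · (3,7)N 2/2 ok
Row 4: (4,1)S 2/2 ok · (4,2)S 2/3 ok · (4,5)N 3/3 ok · (4,6)N 3/3 ok · (4,7)N 3/3 ok
Row 5: (5,1)S 3/3 ok · (5,2)S 4/4 ok · (5,3)S 3/3 ok · (5,4)S 2/3 ok · (5,5)N 2/3 ok · (5,6)N 4/4 ok · (5,7)N 3/3 ok
Row 6: (6,1)S 2/2 ok · (6,2)S 3/3 ok · (6,3)S 3/3 ok · (6,4)S 2/2 ok · (6,6)N 2/2 ok · (6,7)N 2/2 ok
Unsatisfied: (2,5), (3,2) — 2 in total.

2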